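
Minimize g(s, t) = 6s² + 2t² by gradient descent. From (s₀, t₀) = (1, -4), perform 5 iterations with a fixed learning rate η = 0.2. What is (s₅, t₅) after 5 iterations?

(-5.37824, -0.00128)

∇g = (12s, 4t)
Step 1: at (1, -4), ∇g = (12, -16) → (1, -4) − 0.2·(12, -16) = (-1.4, -0.8)
Step 2: at (-1.4, -0.8), ∇g = (-16.8, -3.2) → (-1.4, -0.8) − 0.2·(-16.8, -3.2) = (1.96, -0.16)
Step 3: at (1.96, -0.16), ∇g = (23.52, -0.64) → (1.96, -0.16) − 0.2·(23.52, -0.64) = (-2.744, -0.032)
Step 4: at (-2.744, -0.032), ∇g = (-32.928, -0.128) → (-2.744, -0.032) − 0.2·(-32.928, -0.128) = (3.8416, -0.0064)
Step 5: at (3.8416, -0.0064), ∇g = (46.0992, -0.0256) → (3.8416, -0.0064) − 0.2·(46.0992, -0.0256) = (-5.37824, -0.00128)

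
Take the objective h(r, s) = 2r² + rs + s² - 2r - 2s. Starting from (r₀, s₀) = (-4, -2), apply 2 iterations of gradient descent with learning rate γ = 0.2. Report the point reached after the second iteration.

∇h = (4r + s - 2, r + 2s - 2)
(r₁, s₁) = (-4, -2) − 0.2·(-20, -10) = (0, 0)
(r₂, s₂) = (0, 0) − 0.2·(-2, -2) = (0.4, 0.4)

(0.4, 0.4)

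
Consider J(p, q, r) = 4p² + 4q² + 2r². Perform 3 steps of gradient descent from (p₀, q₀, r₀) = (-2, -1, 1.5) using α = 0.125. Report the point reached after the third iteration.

∇J = (8p, 8q, 4r)
(p₁, q₁, r₁) = (-2, -1, 1.5) − 0.125·(-16, -8, 6) = (0, 0, 0.75)
(p₂, q₂, r₂) = (0, 0, 0.75) − 0.125·(0, 0, 3) = (0, 0, 0.375)
(p₃, q₃, r₃) = (0, 0, 0.375) − 0.125·(0, 0, 1.5) = (0, 0, 0.1875)

(0, 0, 0.1875)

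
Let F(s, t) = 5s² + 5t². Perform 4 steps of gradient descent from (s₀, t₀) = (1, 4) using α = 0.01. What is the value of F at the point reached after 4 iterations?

∇F = (10s, 10t)
Step 1: at (1, 4), ∇F = (10, 40) → (1, 4) − 0.01·(10, 40) = (0.9, 3.6)
Step 2: at (0.9, 3.6), ∇F = (9, 36) → (0.9, 3.6) − 0.01·(9, 36) = (0.81, 3.24)
Step 3: at (0.81, 3.24), ∇F = (8.1, 32.4) → (0.81, 3.24) − 0.01·(8.1, 32.4) = (0.729, 2.916)
Step 4: at (0.729, 2.916), ∇F = (7.29, 29.16) → (0.729, 2.916) − 0.01·(7.29, 29.16) = (0.6561, 2.6244)
F(0.6561, 2.6244) = 36.58971285

36.58971285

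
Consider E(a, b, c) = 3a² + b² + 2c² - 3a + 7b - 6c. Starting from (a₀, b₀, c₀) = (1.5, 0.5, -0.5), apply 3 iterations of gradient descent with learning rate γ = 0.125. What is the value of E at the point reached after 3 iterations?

∇E = (6a - 3, 2b + 7, 4c - 6)
(a₁, b₁, c₁) = (1.5, 0.5, -0.5) − 0.125·(6, 8, -8) = (0.75, -0.5, 0.5)
(a₂, b₂, c₂) = (0.75, -0.5, 0.5) − 0.125·(1.5, 6, -4) = (0.5625, -1.25, 1)
(a₃, b₃, c₃) = (0.5625, -1.25, 1) − 0.125·(0.375, 4.5, -2) = (0.515625, -1.8125, 1.25)
E(0.515625, -1.8125, 1.25) = -14.526611328125

-14.526611328125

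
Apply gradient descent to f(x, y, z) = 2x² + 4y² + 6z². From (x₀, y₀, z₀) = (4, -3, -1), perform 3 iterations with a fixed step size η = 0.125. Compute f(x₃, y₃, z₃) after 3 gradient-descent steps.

0.59375

∇f = (4x, 8y, 12z)
Step 1: at (4, -3, -1), ∇f = (16, -24, -12) → (4, -3, -1) − 0.125·(16, -24, -12) = (2, 0, 0.5)
Step 2: at (2, 0, 0.5), ∇f = (8, 0, 6) → (2, 0, 0.5) − 0.125·(8, 0, 6) = (1, 0, -0.25)
Step 3: at (1, 0, -0.25), ∇f = (4, 0, -3) → (1, 0, -0.25) − 0.125·(4, 0, -3) = (0.5, 0, 0.125)
f(0.5, 0, 0.125) = 0.59375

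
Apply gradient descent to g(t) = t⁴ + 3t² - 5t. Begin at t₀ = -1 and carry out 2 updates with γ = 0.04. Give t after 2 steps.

g′(t) = 4t³ + 6t - 5
Step 1: g′(-1) = -15; t₁ = -1 − 0.04·(-15) = -0.4
Step 2: g′(-0.4) = -7.656; t₂ = -0.4 − 0.04·(-7.656) = -0.09376

-0.09376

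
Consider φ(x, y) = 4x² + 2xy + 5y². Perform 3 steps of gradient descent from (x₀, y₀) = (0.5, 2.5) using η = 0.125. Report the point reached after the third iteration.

∇φ = (8x + 2y, 2x + 10y)
Step 1: at (0.5, 2.5), ∇φ = (9, 26) → (0.5, 2.5) − 0.125·(9, 26) = (-0.625, -0.75)
Step 2: at (-0.625, -0.75), ∇φ = (-6.5, -8.75) → (-0.625, -0.75) − 0.125·(-6.5, -8.75) = (0.1875, 0.34375)
Step 3: at (0.1875, 0.34375), ∇φ = (2.1875, 3.8125) → (0.1875, 0.34375) − 0.125·(2.1875, 3.8125) = (-0.0859375, -0.1328125)

(-0.0859375, -0.1328125)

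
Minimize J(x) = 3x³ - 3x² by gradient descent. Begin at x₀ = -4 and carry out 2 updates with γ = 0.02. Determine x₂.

-17.993728

J′(x) = 9x² - 6x
Step 1: J′(-4) = 168; x₁ = -4 − 0.02·168 = -7.36
Step 2: J′(-7.36) = 531.6864; x₂ = -7.36 − 0.02·531.6864 = -17.993728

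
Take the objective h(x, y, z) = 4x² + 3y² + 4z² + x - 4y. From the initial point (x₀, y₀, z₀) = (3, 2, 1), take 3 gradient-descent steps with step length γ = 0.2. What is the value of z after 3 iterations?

∇h = (8x + 1, 6y - 4, 8z)
Step 1: at (3, 2, 1), ∇h = (25, 8, 8) → (3, 2, 1) − 0.2·(25, 8, 8) = (-2, 0.4, -0.6)
Step 2: at (-2, 0.4, -0.6), ∇h = (-15, -1.6, -4.8) → (-2, 0.4, -0.6) − 0.2·(-15, -1.6, -4.8) = (1, 0.72, 0.36)
Step 3: at (1, 0.72, 0.36), ∇h = (9, 0.32, 2.88) → (1, 0.72, 0.36) − 0.2·(9, 0.32, 2.88) = (-0.8, 0.656, -0.216)
z = -0.216

-0.216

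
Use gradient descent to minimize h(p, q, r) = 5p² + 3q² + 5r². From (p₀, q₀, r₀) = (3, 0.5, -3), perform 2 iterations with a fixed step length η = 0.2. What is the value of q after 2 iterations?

∇h = (10p, 6q, 10r)
(p₁, q₁, r₁) = (3, 0.5, -3) − 0.2·(30, 3, -30) = (-3, -0.1, 3)
(p₂, q₂, r₂) = (-3, -0.1, 3) − 0.2·(-30, -0.6, 30) = (3, 0.02, -3)
q = 0.02

0.02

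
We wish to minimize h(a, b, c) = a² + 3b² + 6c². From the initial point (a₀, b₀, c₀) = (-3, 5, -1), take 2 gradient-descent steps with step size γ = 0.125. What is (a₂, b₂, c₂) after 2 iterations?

∇h = (2a, 6b, 12c)
Step 1: at (-3, 5, -1), ∇h = (-6, 30, -12) → (-3, 5, -1) − 0.125·(-6, 30, -12) = (-2.25, 1.25, 0.5)
Step 2: at (-2.25, 1.25, 0.5), ∇h = (-4.5, 7.5, 6) → (-2.25, 1.25, 0.5) − 0.125·(-4.5, 7.5, 6) = (-1.6875, 0.3125, -0.25)

(-1.6875, 0.3125, -0.25)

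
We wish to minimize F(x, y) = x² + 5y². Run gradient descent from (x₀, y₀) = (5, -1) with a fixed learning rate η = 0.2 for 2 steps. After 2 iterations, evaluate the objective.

∇F = (2x, 10y)
Step 1: at (5, -1), ∇F = (10, -10) → (5, -1) − 0.2·(10, -10) = (3, 1)
Step 2: at (3, 1), ∇F = (6, 10) → (3, 1) − 0.2·(6, 10) = (1.8, -1)
F(1.8, -1) = 8.24

8.24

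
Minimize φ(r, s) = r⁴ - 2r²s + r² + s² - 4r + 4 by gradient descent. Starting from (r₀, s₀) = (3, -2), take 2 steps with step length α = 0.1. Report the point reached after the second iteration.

(441.1936, 21.792)

∇φ = (4r³ - 4rs + 2r - 4, -2r² + 2s)
Step 1: at (3, -2), ∇φ = (134, -22) → (3, -2) − 0.1·(134, -22) = (-10.4, 0.2)
Step 2: at (-10.4, 0.2), ∇φ = (-4515.936, -215.92) → (-10.4, 0.2) − 0.1·(-4515.936, -215.92) = (441.1936, 21.792)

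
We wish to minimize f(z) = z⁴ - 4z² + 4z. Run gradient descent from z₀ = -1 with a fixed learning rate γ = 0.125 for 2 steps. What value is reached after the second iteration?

f′(z) = 4z³ - 8z + 4
Step 1: f′(-1) = 8; z₁ = -1 − 0.125·8 = -2
Step 2: f′(-2) = -12; z₂ = -2 − 0.125·(-12) = -0.5

-0.5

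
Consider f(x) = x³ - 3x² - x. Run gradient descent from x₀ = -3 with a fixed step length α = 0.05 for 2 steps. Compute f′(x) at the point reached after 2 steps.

411.316268

f′(x) = 3x² - 6x - 1
Step 1: f′(-3) = 44; x₁ = -3 − 0.05·44 = -5.2
Step 2: f′(-5.2) = 111.32; x₂ = -5.2 − 0.05·111.32 = -10.766
f′(x) at (-10.766) = 411.316268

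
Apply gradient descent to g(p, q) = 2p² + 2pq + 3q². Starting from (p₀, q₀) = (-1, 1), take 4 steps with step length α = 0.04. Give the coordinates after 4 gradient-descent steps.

∇g = (4p + 2q, 2p + 6q)
Step 1: at (-1, 1), ∇g = (-2, 4) → (-1, 1) − 0.04·(-2, 4) = (-0.92, 0.84)
Step 2: at (-0.92, 0.84), ∇g = (-2, 3.2) → (-0.92, 0.84) − 0.04·(-2, 3.2) = (-0.84, 0.712)
Step 3: at (-0.84, 0.712), ∇g = (-1.936, 2.592) → (-0.84, 0.712) − 0.04·(-1.936, 2.592) = (-0.76256, 0.60832)
Step 4: at (-0.76256, 0.60832), ∇g = (-1.8336, 2.1248) → (-0.76256, 0.60832) − 0.04·(-1.8336, 2.1248) = (-0.689216, 0.523328)

(-0.689216, 0.523328)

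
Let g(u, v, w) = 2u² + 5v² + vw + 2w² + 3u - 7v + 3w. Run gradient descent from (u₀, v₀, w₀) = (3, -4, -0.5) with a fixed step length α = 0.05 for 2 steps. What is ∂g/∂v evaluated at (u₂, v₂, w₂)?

-11.79875

∇g = (4u + 3, 10v + w - 7, v + 4w + 3)
Step 1: at (3, -4, -0.5), ∇g = (15, -47.5, -3) → (3, -4, -0.5) − 0.05·(15, -47.5, -3) = (2.25, -1.625, -0.35)
Step 2: at (2.25, -1.625, -0.35), ∇g = (12, -23.6, -0.025) → (2.25, -1.625, -0.35) − 0.05·(12, -23.6, -0.025) = (1.65, -0.445, -0.34875)
∂g/∂v at (1.65, -0.445, -0.34875) = -11.79875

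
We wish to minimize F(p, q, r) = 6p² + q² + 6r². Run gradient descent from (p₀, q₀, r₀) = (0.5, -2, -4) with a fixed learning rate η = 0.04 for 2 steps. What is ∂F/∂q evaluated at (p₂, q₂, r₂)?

∇F = (12p, 2q, 12r)
(p₁, q₁, r₁) = (0.5, -2, -4) − 0.04·(6, -4, -48) = (0.26, -1.84, -2.08)
(p₂, q₂, r₂) = (0.26, -1.84, -2.08) − 0.04·(3.12, -3.68, -24.96) = (0.1352, -1.6928, -1.0816)
∂F/∂q at (0.1352, -1.6928, -1.0816) = -3.3856

-3.3856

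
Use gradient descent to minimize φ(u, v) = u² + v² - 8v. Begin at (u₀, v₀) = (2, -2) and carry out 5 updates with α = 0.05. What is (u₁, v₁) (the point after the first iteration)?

∇φ = (2u, 2v - 8)
Step 1: at (2, -2), ∇φ = (4, -12) → (2, -2) − 0.05·(4, -12) = (1.8, -1.4)

(1.8, -1.4)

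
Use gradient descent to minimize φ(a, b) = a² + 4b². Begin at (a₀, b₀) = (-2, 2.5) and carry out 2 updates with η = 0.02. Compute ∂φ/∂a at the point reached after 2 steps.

-3.6864

∇φ = (2a, 8b)
Step 1: at (-2, 2.5), ∇φ = (-4, 20) → (-2, 2.5) − 0.02·(-4, 20) = (-1.92, 2.1)
Step 2: at (-1.92, 2.1), ∇φ = (-3.84, 16.8) → (-1.92, 2.1) − 0.02·(-3.84, 16.8) = (-1.8432, 1.764)
∂φ/∂a at (-1.8432, 1.764) = -3.6864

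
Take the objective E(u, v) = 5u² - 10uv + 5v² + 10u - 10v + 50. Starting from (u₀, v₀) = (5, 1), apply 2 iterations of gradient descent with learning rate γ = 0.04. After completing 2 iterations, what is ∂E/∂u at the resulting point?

2

∇E = (10u - 10v + 10, -10u + 10v - 10)
(u₁, v₁) = (5, 1) − 0.04·(50, -50) = (3, 3)
(u₂, v₂) = (3, 3) − 0.04·(10, -10) = (2.6, 3.4)
∂E/∂u at (2.6, 3.4) = 2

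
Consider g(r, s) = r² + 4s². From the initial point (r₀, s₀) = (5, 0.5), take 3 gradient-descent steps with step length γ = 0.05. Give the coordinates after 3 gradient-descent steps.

∇g = (2r, 8s)
Step 1: at (5, 0.5), ∇g = (10, 4) → (5, 0.5) − 0.05·(10, 4) = (4.5, 0.3)
Step 2: at (4.5, 0.3), ∇g = (9, 2.4) → (4.5, 0.3) − 0.05·(9, 2.4) = (4.05, 0.18)
Step 3: at (4.05, 0.18), ∇g = (8.1, 1.44) → (4.05, 0.18) − 0.05·(8.1, 1.44) = (3.645, 0.108)

(3.645, 0.108)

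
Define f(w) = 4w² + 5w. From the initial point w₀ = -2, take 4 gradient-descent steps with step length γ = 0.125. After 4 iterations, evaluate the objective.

-1.5625

f′(w) = 8w + 5
w₁ = -2 − 0.125·(-11) = -0.625
w₂ = -0.625 − 0.125·0 = -0.625
w₃ = -0.625 − 0.125·0 = -0.625
w₄ = -0.625 − 0.125·0 = -0.625
f(-0.625) = -1.5625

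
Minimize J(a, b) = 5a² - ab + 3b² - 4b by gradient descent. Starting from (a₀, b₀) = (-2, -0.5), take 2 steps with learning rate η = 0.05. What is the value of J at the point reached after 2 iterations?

1.4714109375

∇J = (10a - b, -a + 6b - 4)
Step 1: at (-2, -0.5), ∇J = (-19.5, -5) → (-2, -0.5) − 0.05·(-19.5, -5) = (-1.025, -0.25)
Step 2: at (-1.025, -0.25), ∇J = (-10, -4.475) → (-1.025, -0.25) − 0.05·(-10, -4.475) = (-0.525, -0.02625)
J(-0.525, -0.02625) = 1.4714109375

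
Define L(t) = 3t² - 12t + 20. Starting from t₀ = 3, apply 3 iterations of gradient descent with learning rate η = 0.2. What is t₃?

L′(t) = 6t - 12
t₁ = 3 − 0.2·6 = 1.8
t₂ = 1.8 − 0.2·(-1.2) = 2.04
t₃ = 2.04 − 0.2·0.24 = 1.992

1.992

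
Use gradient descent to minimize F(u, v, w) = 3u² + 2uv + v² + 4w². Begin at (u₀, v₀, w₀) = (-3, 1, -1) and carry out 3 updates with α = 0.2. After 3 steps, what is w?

∇F = (6u + 2v, 2u + 2v, 8w)
(u₁, v₁, w₁) = (-3, 1, -1) − 0.2·(-16, -4, -8) = (0.2, 1.8, 0.6)
(u₂, v₂, w₂) = (0.2, 1.8, 0.6) − 0.2·(4.8, 4, 4.8) = (-0.76, 1, -0.36)
(u₃, v₃, w₃) = (-0.76, 1, -0.36) − 0.2·(-2.56, 0.48, -2.88) = (-0.248, 0.904, 0.216)
w = 0.216

0.216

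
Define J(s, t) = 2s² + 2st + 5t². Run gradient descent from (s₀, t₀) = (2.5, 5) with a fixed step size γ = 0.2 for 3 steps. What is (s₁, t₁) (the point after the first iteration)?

(-1.5, -6)

∇J = (4s + 2t, 2s + 10t)
(s₁, t₁) = (2.5, 5) − 0.2·(20, 55) = (-1.5, -6)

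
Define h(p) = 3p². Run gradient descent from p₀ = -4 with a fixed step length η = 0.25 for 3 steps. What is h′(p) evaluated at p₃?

3

h′(p) = 6p
Step 1: h′(-4) = -24; p₁ = -4 − 0.25·(-24) = 2
Step 2: h′(2) = 12; p₂ = 2 − 0.25·12 = -1
Step 3: h′(-1) = -6; p₃ = -1 − 0.25·(-6) = 0.5
h′(p) at (0.5) = 3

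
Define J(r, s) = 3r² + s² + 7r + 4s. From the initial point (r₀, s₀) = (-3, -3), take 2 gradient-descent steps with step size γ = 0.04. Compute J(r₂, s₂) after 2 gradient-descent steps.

∇J = (6r + 7, 2s + 4)
(r₁, s₁) = (-3, -3) − 0.04·(-11, -2) = (-2.56, -2.92)
(r₂, s₂) = (-2.56, -2.92) − 0.04·(-8.36, -1.84) = (-2.2256, -2.8464)
J(-2.2256, -2.8464) = -4.00292096

-4.00292096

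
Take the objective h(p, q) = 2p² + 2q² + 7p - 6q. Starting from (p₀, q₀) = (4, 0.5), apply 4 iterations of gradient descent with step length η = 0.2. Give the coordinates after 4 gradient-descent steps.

(-1.7408, 1.4984)

∇h = (4p + 7, 4q - 6)
(p₁, q₁) = (4, 0.5) − 0.2·(23, -4) = (-0.6, 1.3)
(p₂, q₂) = (-0.6, 1.3) − 0.2·(4.6, -0.8) = (-1.52, 1.46)
(p₃, q₃) = (-1.52, 1.46) − 0.2·(0.92, -0.16) = (-1.704, 1.492)
(p₄, q₄) = (-1.704, 1.492) − 0.2·(0.184, -0.032) = (-1.7408, 1.4984)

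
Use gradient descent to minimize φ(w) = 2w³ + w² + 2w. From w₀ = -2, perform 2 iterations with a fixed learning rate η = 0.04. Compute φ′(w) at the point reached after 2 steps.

126.244388233216

φ′(w) = 6w² + 2w + 2
w₁ = -2 − 0.04·22 = -2.88
w₂ = -2.88 − 0.04·46.0064 = -4.720256
φ′(w) at (-4.720256) = 126.244388233216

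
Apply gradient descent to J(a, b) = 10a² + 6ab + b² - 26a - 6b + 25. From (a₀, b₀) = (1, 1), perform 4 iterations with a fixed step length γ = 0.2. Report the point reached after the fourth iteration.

(4.648, 0.5904)

∇J = (20a + 6b - 26, 6a + 2b - 6)
Step 1: at (1, 1), ∇J = (0, 2) → (1, 1) − 0.2·(0, 2) = (1, 0.6)
Step 2: at (1, 0.6), ∇J = (-2.4, 1.2) → (1, 0.6) − 0.2·(-2.4, 1.2) = (1.48, 0.36)
Step 3: at (1.48, 0.36), ∇J = (5.76, 3.6) → (1.48, 0.36) − 0.2·(5.76, 3.6) = (0.328, -0.36)
Step 4: at (0.328, -0.36), ∇J = (-21.6, -4.752) → (0.328, -0.36) − 0.2·(-21.6, -4.752) = (4.648, 0.5904)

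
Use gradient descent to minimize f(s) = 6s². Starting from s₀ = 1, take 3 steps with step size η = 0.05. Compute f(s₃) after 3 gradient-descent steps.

0.024576

f′(s) = 12s
s₁ = 1 − 0.05·12 = 0.4
s₂ = 0.4 − 0.05·4.8 = 0.16
s₃ = 0.16 − 0.05·1.92 = 0.064
f(0.064) = 0.024576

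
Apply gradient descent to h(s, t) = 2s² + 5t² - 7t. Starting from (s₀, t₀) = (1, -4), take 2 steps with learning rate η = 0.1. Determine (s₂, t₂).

(0.36, 0.7)

∇h = (4s, 10t - 7)
(s₁, t₁) = (1, -4) − 0.1·(4, -47) = (0.6, 0.7)
(s₂, t₂) = (0.6, 0.7) − 0.1·(2.4, 0) = (0.36, 0.7)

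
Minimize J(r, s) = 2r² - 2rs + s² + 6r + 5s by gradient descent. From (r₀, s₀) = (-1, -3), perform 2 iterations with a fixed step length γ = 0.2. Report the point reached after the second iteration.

∇J = (4r - 2s + 6, -2r + 2s + 5)
(r₁, s₁) = (-1, -3) − 0.2·(8, 1) = (-2.6, -3.2)
(r₂, s₂) = (-2.6, -3.2) − 0.2·(2, 3.8) = (-3, -3.96)

(-3, -3.96)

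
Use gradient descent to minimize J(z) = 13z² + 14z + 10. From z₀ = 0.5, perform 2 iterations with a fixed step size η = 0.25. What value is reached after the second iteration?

J′(z) = 26z + 14
Step 1: J′(0.5) = 27; z₁ = 0.5 − 0.25·27 = -6.25
Step 2: J′(-6.25) = -148.5; z₂ = -6.25 − 0.25·(-148.5) = 30.875

30.875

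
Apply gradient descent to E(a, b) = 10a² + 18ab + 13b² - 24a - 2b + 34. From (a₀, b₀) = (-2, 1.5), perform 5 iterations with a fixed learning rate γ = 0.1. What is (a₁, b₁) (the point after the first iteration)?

∇E = (20a + 18b - 24, 18a + 26b - 2)
(a₁, b₁) = (-2, 1.5) − 0.1·(-37, 1) = (1.7, 1.4)

(1.7, 1.4)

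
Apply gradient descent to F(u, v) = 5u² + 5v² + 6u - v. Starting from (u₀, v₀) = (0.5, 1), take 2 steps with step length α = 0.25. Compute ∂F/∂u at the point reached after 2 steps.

24.75

∇F = (10u + 6, 10v - 1)
Step 1: at (0.5, 1), ∇F = (11, 9) → (0.5, 1) − 0.25·(11, 9) = (-2.25, -1.25)
Step 2: at (-2.25, -1.25), ∇F = (-16.5, -13.5) → (-2.25, -1.25) − 0.25·(-16.5, -13.5) = (1.875, 2.125)
∂F/∂u at (1.875, 2.125) = 24.75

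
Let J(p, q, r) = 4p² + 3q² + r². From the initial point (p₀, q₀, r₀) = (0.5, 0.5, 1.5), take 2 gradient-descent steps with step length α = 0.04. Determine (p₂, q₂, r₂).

(0.2312, 0.2888, 1.2696)

∇J = (8p, 6q, 2r)
Step 1: at (0.5, 0.5, 1.5), ∇J = (4, 3, 3) → (0.5, 0.5, 1.5) − 0.04·(4, 3, 3) = (0.34, 0.38, 1.38)
Step 2: at (0.34, 0.38, 1.38), ∇J = (2.72, 2.28, 2.76) → (0.34, 0.38, 1.38) − 0.04·(2.72, 2.28, 2.76) = (0.2312, 0.2888, 1.2696)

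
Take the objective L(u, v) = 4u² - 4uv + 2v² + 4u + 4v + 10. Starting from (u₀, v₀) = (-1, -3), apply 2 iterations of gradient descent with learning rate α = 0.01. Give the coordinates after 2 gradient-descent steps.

∇L = (8u - 4v + 4, -4u + 4v + 4)
Step 1: at (-1, -3), ∇L = (8, -4) → (-1, -3) − 0.01·(8, -4) = (-1.08, -2.96)
Step 2: at (-1.08, -2.96), ∇L = (7.2, -3.52) → (-1.08, -2.96) − 0.01·(7.2, -3.52) = (-1.152, -2.9248)

(-1.152, -2.9248)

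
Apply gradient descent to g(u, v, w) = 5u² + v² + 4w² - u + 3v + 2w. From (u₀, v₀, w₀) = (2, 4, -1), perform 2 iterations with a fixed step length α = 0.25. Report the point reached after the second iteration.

(4.375, -0.125, -1)

∇g = (10u - 1, 2v + 3, 8w + 2)
Step 1: at (2, 4, -1), ∇g = (19, 11, -6) → (2, 4, -1) − 0.25·(19, 11, -6) = (-2.75, 1.25, 0.5)
Step 2: at (-2.75, 1.25, 0.5), ∇g = (-28.5, 5.5, 6) → (-2.75, 1.25, 0.5) − 0.25·(-28.5, 5.5, 6) = (4.375, -0.125, -1)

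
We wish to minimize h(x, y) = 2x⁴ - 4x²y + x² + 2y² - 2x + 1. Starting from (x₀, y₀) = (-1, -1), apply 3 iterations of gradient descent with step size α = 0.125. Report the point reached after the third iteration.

∇h = (8x³ - 8xy + 2x - 2, -4x² + 4y)
Step 1: at (-1, -1), ∇h = (-20, -8) → (-1, -1) − 0.125·(-20, -8) = (1.5, 0)
Step 2: at (1.5, 0), ∇h = (28, -9) → (1.5, 0) − 0.125·(28, -9) = (-2, 1.125)
Step 3: at (-2, 1.125), ∇h = (-52, -11.5) → (-2, 1.125) − 0.125·(-52, -11.5) = (4.5, 2.5625)

(4.5, 2.5625)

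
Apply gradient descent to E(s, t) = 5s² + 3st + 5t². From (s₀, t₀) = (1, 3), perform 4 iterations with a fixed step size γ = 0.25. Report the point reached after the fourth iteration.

∇E = (10s + 3t, 3s + 10t)
(s₁, t₁) = (1, 3) − 0.25·(19, 33) = (-3.75, -5.25)
(s₂, t₂) = (-3.75, -5.25) − 0.25·(-53.25, -63.75) = (9.5625, 10.6875)
(s₃, t₃) = (9.5625, 10.6875) − 0.25·(127.6875, 135.5625) = (-22.359375, -23.203125)
(s₄, t₄) = (-22.359375, -23.203125) − 0.25·(-293.203125, -299.109375) = (50.94140625, 51.57421875)

(50.94140625, 51.57421875)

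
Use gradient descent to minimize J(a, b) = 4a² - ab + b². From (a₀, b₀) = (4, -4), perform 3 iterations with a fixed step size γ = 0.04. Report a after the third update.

0.96256

∇J = (8a - b, -a + 2b)
(a₁, b₁) = (4, -4) − 0.04·(36, -12) = (2.56, -3.52)
(a₂, b₂) = (2.56, -3.52) − 0.04·(24, -9.6) = (1.6, -3.136)
(a₃, b₃) = (1.6, -3.136) − 0.04·(15.936, -7.872) = (0.96256, -2.82112)
a = 0.96256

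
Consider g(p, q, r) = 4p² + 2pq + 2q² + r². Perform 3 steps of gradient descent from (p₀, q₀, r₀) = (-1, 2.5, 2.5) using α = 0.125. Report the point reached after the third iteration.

∇g = (8p + 2q, 2p + 4q, 2r)
(p₁, q₁, r₁) = (-1, 2.5, 2.5) − 0.125·(-3, 8, 5) = (-0.625, 1.5, 1.875)
(p₂, q₂, r₂) = (-0.625, 1.5, 1.875) − 0.125·(-2, 4.75, 3.75) = (-0.375, 0.90625, 1.40625)
(p₃, q₃, r₃) = (-0.375, 0.90625, 1.40625) − 0.125·(-1.1875, 2.875, 2.8125) = (-0.2265625, 0.546875, 1.0546875)

(-0.2265625, 0.546875, 1.0546875)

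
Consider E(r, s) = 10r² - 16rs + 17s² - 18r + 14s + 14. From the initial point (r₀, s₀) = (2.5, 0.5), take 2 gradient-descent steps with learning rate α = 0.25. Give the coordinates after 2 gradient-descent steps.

∇E = (20r - 16s - 18, -16r + 34s + 14)
Step 1: at (2.5, 0.5), ∇E = (24, -9) → (2.5, 0.5) − 0.25·(24, -9) = (-3.5, 2.75)
Step 2: at (-3.5, 2.75), ∇E = (-132, 163.5) → (-3.5, 2.75) − 0.25·(-132, 163.5) = (29.5, -38.125)

(29.5, -38.125)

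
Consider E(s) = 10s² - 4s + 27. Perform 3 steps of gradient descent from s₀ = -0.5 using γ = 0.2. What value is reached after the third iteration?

19.1

E′(s) = 20s - 4
s₁ = -0.5 − 0.2·(-14) = 2.3
s₂ = 2.3 − 0.2·42 = -6.1
s₃ = -6.1 − 0.2·(-126) = 19.1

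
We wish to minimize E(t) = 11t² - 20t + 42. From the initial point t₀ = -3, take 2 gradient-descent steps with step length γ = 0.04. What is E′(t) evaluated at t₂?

E′(t) = 22t - 20
t₁ = -3 − 0.04·(-86) = 0.44
t₂ = 0.44 − 0.04·(-10.32) = 0.8528
E′(t) at (0.8528) = -1.2384

-1.2384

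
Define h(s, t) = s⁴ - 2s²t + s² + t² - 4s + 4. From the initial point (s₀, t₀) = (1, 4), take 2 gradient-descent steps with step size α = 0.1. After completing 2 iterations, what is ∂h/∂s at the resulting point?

∇h = (4s³ - 4st + 2s - 4, -2s² + 2t)
Step 1: at (1, 4), ∇h = (-14, 6) → (1, 4) − 0.1·(-14, 6) = (2.4, 3.4)
Step 2: at (2.4, 3.4), ∇h = (23.456, -4.72) → (2.4, 3.4) − 0.1·(23.456, -4.72) = (0.0544, 3.872)
∂h/∂s at (0.0544, 3.872) = -4.733103243264

-4.733103243264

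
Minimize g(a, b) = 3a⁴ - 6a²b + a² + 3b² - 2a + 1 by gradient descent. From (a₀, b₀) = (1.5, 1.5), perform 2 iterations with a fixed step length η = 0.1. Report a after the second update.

∇g = (12a³ - 12ab + 2a - 2, -6a² + 6b)
Step 1: at (1.5, 1.5), ∇g = (14.5, -4.5) → (1.5, 1.5) − 0.1·(14.5, -4.5) = (0.05, 1.95)
Step 2: at (0.05, 1.95), ∇g = (-3.0685, 11.685) → (0.05, 1.95) − 0.1·(-3.0685, 11.685) = (0.35685, 0.7815)
a = 0.35685

0.35685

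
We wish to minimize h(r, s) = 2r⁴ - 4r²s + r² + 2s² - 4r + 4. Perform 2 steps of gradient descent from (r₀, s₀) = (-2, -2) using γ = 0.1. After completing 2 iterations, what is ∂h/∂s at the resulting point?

-862389.15106816

∇h = (8r³ - 8rs + 2r - 4, -4r² + 4s)
Step 1: at (-2, -2), ∇h = (-104, -24) → (-2, -2) − 0.1·(-104, -24) = (8.4, 0.4)
Step 2: at (8.4, 0.4), ∇h = (4727.552, -280.64) → (8.4, 0.4) − 0.1·(4727.552, -280.64) = (-464.3552, 28.464)
∂h/∂s at (-464.3552, 28.464) = -862389.15106816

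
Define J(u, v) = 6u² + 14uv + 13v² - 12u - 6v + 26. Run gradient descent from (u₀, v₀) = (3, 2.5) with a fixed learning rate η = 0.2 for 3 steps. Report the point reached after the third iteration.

∇J = (12u + 14v - 12, 14u + 26v - 6)
(u₁, v₁) = (3, 2.5) − 0.2·(59, 101) = (-8.8, -17.7)
(u₂, v₂) = (-8.8, -17.7) − 0.2·(-365.4, -589.4) = (64.28, 100.18)
(u₃, v₃) = (64.28, 100.18) − 0.2·(2161.88, 3498.6) = (-368.096, -599.54)

(-368.096, -599.54)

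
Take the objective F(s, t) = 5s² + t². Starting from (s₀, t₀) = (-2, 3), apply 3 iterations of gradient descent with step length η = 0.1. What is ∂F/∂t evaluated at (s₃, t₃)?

∇F = (10s, 2t)
(s₁, t₁) = (-2, 3) − 0.1·(-20, 6) = (0, 2.4)
(s₂, t₂) = (0, 2.4) − 0.1·(0, 4.8) = (0, 1.92)
(s₃, t₃) = (0, 1.92) − 0.1·(0, 3.84) = (0, 1.536)
∂F/∂t at (0, 1.536) = 3.072

3.072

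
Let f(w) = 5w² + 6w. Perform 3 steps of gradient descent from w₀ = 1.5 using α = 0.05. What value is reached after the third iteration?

f′(w) = 10w + 6
Step 1: f′(1.5) = 21; w₁ = 1.5 − 0.05·21 = 0.45
Step 2: f′(0.45) = 10.5; w₂ = 0.45 − 0.05·10.5 = -0.075
Step 3: f′(-0.075) = 5.25; w₃ = -0.075 − 0.05·5.25 = -0.3375

-0.3375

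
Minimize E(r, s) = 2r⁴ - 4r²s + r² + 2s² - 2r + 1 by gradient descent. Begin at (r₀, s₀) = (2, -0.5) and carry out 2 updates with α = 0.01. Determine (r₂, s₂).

∇E = (8r³ - 8rs + 2r - 2, -4r² + 4s)
(r₁, s₁) = (2, -0.5) − 0.01·(74, -18) = (1.26, -0.32)
(r₂, s₂) = (1.26, -0.32) − 0.01·(19.748608, -7.6304) = (1.06251392, -0.243696)

(1.06251392, -0.243696)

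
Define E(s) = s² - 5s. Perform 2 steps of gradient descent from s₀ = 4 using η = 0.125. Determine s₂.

3.34375

E′(s) = 2s - 5
Step 1: E′(4) = 3; s₁ = 4 − 0.125·3 = 3.625
Step 2: E′(3.625) = 2.25; s₂ = 3.625 − 0.125·2.25 = 3.34375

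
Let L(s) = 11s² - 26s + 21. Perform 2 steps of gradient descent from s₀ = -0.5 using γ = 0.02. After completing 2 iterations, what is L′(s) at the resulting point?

L′(s) = 22s - 26
Step 1: L′(-0.5) = -37; s₁ = -0.5 − 0.02·(-37) = 0.24
Step 2: L′(0.24) = -20.72; s₂ = 0.24 − 0.02·(-20.72) = 0.6544
L′(s) at (0.6544) = -11.6032

-11.6032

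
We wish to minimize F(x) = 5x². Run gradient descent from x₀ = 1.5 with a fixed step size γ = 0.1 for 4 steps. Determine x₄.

F′(x) = 10x
x₁ = 1.5 − 0.1·15 = 0
x₂ = 0 − 0.1·0 = 0
x₃ = 0 − 0.1·0 = 0
x₄ = 0 − 0.1·0 = 0

0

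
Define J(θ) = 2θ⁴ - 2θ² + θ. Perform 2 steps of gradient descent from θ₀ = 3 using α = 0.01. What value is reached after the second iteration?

J′(θ) = 8θ³ - 4θ + 1
Step 1: J′(3) = 205; θ₁ = 3 − 0.01·205 = 0.95
Step 2: J′(0.95) = 4.059; θ₂ = 0.95 − 0.01·4.059 = 0.90941

0.90941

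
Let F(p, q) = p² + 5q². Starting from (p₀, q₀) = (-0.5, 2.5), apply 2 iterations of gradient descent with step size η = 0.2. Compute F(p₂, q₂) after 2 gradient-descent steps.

∇F = (2p, 10q)
(p₁, q₁) = (-0.5, 2.5) − 0.2·(-1, 25) = (-0.3, -2.5)
(p₂, q₂) = (-0.3, -2.5) − 0.2·(-0.6, -25) = (-0.18, 2.5)
F(-0.18, 2.5) = 31.2824

31.2824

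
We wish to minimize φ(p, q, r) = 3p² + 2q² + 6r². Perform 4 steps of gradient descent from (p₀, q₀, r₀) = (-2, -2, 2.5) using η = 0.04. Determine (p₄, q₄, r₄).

(-0.66724352, -0.99574272, 0.1827904)

∇φ = (6p, 4q, 12r)
Step 1: at (-2, -2, 2.5), ∇φ = (-12, -8, 30) → (-2, -2, 2.5) − 0.04·(-12, -8, 30) = (-1.52, -1.68, 1.3)
Step 2: at (-1.52, -1.68, 1.3), ∇φ = (-9.12, -6.72, 15.6) → (-1.52, -1.68, 1.3) − 0.04·(-9.12, -6.72, 15.6) = (-1.1552, -1.4112, 0.676)
Step 3: at (-1.1552, -1.4112, 0.676), ∇φ = (-6.9312, -5.6448, 8.112) → (-1.1552, -1.4112, 0.676) − 0.04·(-6.9312, -5.6448, 8.112) = (-0.877952, -1.185408, 0.35152)
Step 4: at (-0.877952, -1.185408, 0.35152), ∇φ = (-5.267712, -4.741632, 4.21824) → (-0.877952, -1.185408, 0.35152) − 0.04·(-5.267712, -4.741632, 4.21824) = (-0.66724352, -0.99574272, 0.1827904)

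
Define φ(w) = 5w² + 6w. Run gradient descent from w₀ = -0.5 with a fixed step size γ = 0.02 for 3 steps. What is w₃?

φ′(w) = 10w + 6
Step 1: φ′(-0.5) = 1; w₁ = -0.5 − 0.02·1 = -0.52
Step 2: φ′(-0.52) = 0.8; w₂ = -0.52 − 0.02·0.8 = -0.536
Step 3: φ′(-0.536) = 0.64; w₃ = -0.536 − 0.02·0.64 = -0.5488

-0.5488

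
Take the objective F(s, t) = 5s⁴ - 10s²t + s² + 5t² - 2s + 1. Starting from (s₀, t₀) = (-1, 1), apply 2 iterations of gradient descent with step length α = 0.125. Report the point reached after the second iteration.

∇F = (20s³ - 20st + 2s - 2, -10s² + 10t)
Step 1: at (-1, 1), ∇F = (-4, 0) → (-1, 1) − 0.125·(-4, 0) = (-0.5, 1)
Step 2: at (-0.5, 1), ∇F = (4.5, 7.5) → (-0.5, 1) − 0.125·(4.5, 7.5) = (-1.0625, 0.0625)

(-1.0625, 0.0625)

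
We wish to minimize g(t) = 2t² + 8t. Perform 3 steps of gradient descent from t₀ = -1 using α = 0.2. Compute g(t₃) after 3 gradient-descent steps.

-7.999872

g′(t) = 4t + 8
t₁ = -1 − 0.2·4 = -1.8
t₂ = -1.8 − 0.2·0.8 = -1.96
t₃ = -1.96 − 0.2·0.16 = -1.992
g(-1.992) = -7.999872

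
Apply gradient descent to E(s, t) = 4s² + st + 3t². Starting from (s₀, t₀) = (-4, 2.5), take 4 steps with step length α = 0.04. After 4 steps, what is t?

∇E = (8s + t, s + 6t)
Step 1: at (-4, 2.5), ∇E = (-29.5, 11) → (-4, 2.5) − 0.04·(-29.5, 11) = (-2.82, 2.06)
Step 2: at (-2.82, 2.06), ∇E = (-20.5, 9.54) → (-2.82, 2.06) − 0.04·(-20.5, 9.54) = (-2, 1.6784)
Step 3: at (-2, 1.6784), ∇E = (-14.3216, 8.0704) → (-2, 1.6784) − 0.04·(-14.3216, 8.0704) = (-1.427136, 1.355584)
Step 4: at (-1.427136, 1.355584), ∇E = (-10.061504, 6.706368) → (-1.427136, 1.355584) − 0.04·(-10.061504, 6.706368) = (-1.02467584, 1.08732928)
t = 1.08732928

1.08732928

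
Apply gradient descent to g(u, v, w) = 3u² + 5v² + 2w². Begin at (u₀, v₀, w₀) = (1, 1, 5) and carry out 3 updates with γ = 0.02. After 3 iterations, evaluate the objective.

33.021682327552

∇g = (6u, 10v, 4w)
Step 1: at (1, 1, 5), ∇g = (6, 10, 20) → (1, 1, 5) − 0.02·(6, 10, 20) = (0.88, 0.8, 4.6)
Step 2: at (0.88, 0.8, 4.6), ∇g = (5.28, 8, 18.4) → (0.88, 0.8, 4.6) − 0.02·(5.28, 8, 18.4) = (0.7744, 0.64, 4.232)
Step 3: at (0.7744, 0.64, 4.232), ∇g = (4.6464, 6.4, 16.928) → (0.7744, 0.64, 4.232) − 0.02·(4.6464, 6.4, 16.928) = (0.681472, 0.512, 3.89344)
g(0.681472, 0.512, 3.89344) = 33.021682327552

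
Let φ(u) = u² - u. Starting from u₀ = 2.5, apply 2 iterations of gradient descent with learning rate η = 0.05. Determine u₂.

φ′(u) = 2u - 1
u₁ = 2.5 − 0.05·4 = 2.3
u₂ = 2.3 − 0.05·3.6 = 2.12

2.12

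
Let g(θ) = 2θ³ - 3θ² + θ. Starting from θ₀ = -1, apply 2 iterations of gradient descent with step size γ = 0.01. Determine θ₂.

g′(θ) = 6θ² - 6θ + 1
Step 1: g′(-1) = 13; θ₁ = -1 − 0.01·13 = -1.13
Step 2: g′(-1.13) = 15.4414; θ₂ = -1.13 − 0.01·15.4414 = -1.284414

-1.284414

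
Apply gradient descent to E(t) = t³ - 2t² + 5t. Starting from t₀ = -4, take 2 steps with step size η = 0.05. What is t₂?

-17.515375

E′(t) = 3t² - 4t + 5
t₁ = -4 − 0.05·69 = -7.45
t₂ = -7.45 − 0.05·201.3075 = -17.515375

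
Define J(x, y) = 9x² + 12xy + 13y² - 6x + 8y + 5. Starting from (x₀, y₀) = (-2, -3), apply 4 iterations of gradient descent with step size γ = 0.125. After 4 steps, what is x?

-252.44140625

∇J = (18x + 12y - 6, 12x + 26y + 8)
(x₁, y₁) = (-2, -3) − 0.125·(-78, -94) = (7.75, 8.75)
(x₂, y₂) = (7.75, 8.75) − 0.125·(238.5, 328.5) = (-22.0625, -32.3125)
(x₃, y₃) = (-22.0625, -32.3125) − 0.125·(-790.875, -1096.875) = (76.796875, 104.796875)
(x₄, y₄) = (76.796875, 104.796875) − 0.125·(2633.90625, 3654.28125) = (-252.44140625, -351.98828125)
x = -252.44140625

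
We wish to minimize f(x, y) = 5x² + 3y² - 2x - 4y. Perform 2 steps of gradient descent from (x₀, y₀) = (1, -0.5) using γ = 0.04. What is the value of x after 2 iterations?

∇f = (10x - 2, 6y - 4)
(x₁, y₁) = (1, -0.5) − 0.04·(8, -7) = (0.68, -0.22)
(x₂, y₂) = (0.68, -0.22) − 0.04·(4.8, -5.32) = (0.488, -0.0072)
x = 0.488

0.488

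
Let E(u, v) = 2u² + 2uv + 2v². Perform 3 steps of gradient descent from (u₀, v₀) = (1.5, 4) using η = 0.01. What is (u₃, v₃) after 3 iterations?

(1.107616, 3.460596)

∇E = (4u + 2v, 2u + 4v)
Step 1: at (1.5, 4), ∇E = (14, 19) → (1.5, 4) − 0.01·(14, 19) = (1.36, 3.81)
Step 2: at (1.36, 3.81), ∇E = (13.06, 17.96) → (1.36, 3.81) − 0.01·(13.06, 17.96) = (1.2294, 3.6304)
Step 3: at (1.2294, 3.6304), ∇E = (12.1784, 16.9804) → (1.2294, 3.6304) − 0.01·(12.1784, 16.9804) = (1.107616, 3.460596)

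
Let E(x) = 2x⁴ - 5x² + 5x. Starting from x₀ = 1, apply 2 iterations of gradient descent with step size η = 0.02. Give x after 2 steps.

E′(x) = 8x³ - 10x + 5
Step 1: E′(1) = 3; x₁ = 1 − 0.02·3 = 0.94
Step 2: E′(0.94) = 2.244672; x₂ = 0.94 − 0.02·2.244672 = 0.89510656

0.89510656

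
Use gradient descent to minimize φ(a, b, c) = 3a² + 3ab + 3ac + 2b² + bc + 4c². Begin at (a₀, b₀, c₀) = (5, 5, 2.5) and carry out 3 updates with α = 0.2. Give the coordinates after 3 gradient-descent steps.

∇φ = (6a + 3b + 3c, 3a + 4b + c, 3a + b + 8c)
Step 1: at (5, 5, 2.5), ∇φ = (52.5, 37.5, 40) → (5, 5, 2.5) − 0.2·(52.5, 37.5, 40) = (-5.5, -2.5, -5.5)
Step 2: at (-5.5, -2.5, -5.5), ∇φ = (-57, -32, -63) → (-5.5, -2.5, -5.5) − 0.2·(-57, -32, -63) = (5.9, 3.9, 7.1)
Step 3: at (5.9, 3.9, 7.1), ∇φ = (68.4, 40.4, 78.4) → (5.9, 3.9, 7.1) − 0.2·(68.4, 40.4, 78.4) = (-7.78, -4.18, -8.58)

(-7.78, -4.18, -8.58)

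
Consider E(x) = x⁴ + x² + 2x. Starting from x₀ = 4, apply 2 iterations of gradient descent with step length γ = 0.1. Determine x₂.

4598.9904

E′(x) = 4x³ + 2x + 2
Step 1: E′(4) = 266; x₁ = 4 − 0.1·266 = -22.6
Step 2: E′(-22.6) = -46215.904; x₂ = -22.6 − 0.1·(-46215.904) = 4598.9904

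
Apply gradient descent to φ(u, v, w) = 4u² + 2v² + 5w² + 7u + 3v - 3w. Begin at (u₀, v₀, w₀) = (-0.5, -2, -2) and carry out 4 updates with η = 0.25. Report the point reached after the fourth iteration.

(-0.5, -0.75, -11.34375)

∇φ = (8u + 7, 4v + 3, 10w - 3)
(u₁, v₁, w₁) = (-0.5, -2, -2) − 0.25·(3, -5, -23) = (-1.25, -0.75, 3.75)
(u₂, v₂, w₂) = (-1.25, -0.75, 3.75) − 0.25·(-3, 0, 34.5) = (-0.5, -0.75, -4.875)
(u₃, v₃, w₃) = (-0.5, -0.75, -4.875) − 0.25·(3, 0, -51.75) = (-1.25, -0.75, 8.0625)
(u₄, v₄, w₄) = (-1.25, -0.75, 8.0625) − 0.25·(-3, 0, 77.625) = (-0.5, -0.75, -11.34375)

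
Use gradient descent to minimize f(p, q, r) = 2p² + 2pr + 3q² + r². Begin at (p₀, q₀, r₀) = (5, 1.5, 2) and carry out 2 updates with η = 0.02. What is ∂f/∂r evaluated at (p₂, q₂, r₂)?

∇f = (4p + 2r, 6q, 2p + 2r)
Step 1: at (5, 1.5, 2), ∇f = (24, 9, 14) → (5, 1.5, 2) − 0.02·(24, 9, 14) = (4.52, 1.32, 1.72)
Step 2: at (4.52, 1.32, 1.72), ∇f = (21.52, 7.92, 12.48) → (4.52, 1.32, 1.72) − 0.02·(21.52, 7.92, 12.48) = (4.0896, 1.1616, 1.4704)
∂f/∂r at (4.0896, 1.1616, 1.4704) = 11.12

11.12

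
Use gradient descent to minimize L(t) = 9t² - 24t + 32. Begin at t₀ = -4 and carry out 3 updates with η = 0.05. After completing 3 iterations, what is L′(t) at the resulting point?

-0.096

L′(t) = 18t - 24
t₁ = -4 − 0.05·(-96) = 0.8
t₂ = 0.8 − 0.05·(-9.6) = 1.28
t₃ = 1.28 − 0.05·(-0.96) = 1.328
L′(t) at (1.328) = -0.096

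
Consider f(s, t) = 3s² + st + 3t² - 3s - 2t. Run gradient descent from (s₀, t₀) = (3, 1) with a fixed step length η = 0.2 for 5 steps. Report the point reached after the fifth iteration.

∇f = (6s + t - 3, s + 6t - 2)
(s₁, t₁) = (3, 1) − 0.2·(16, 7) = (-0.2, -0.4)
(s₂, t₂) = (-0.2, -0.4) − 0.2·(-4.6, -4.6) = (0.72, 0.52)
(s₃, t₃) = (0.72, 0.52) − 0.2·(1.84, 1.84) = (0.352, 0.152)
(s₄, t₄) = (0.352, 0.152) − 0.2·(-0.736, -0.736) = (0.4992, 0.2992)
(s₅, t₅) = (0.4992, 0.2992) − 0.2·(0.2944, 0.2944) = (0.44032, 0.24032)

(0.44032, 0.24032)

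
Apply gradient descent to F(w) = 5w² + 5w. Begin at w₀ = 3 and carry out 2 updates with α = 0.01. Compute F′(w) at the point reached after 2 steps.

F′(w) = 10w + 5
w₁ = 3 − 0.01·35 = 2.65
w₂ = 2.65 − 0.01·31.5 = 2.335
F′(w) at (2.335) = 28.35

28.35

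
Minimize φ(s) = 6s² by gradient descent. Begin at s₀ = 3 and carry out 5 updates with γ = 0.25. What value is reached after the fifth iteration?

-96

φ′(s) = 12s
Step 1: φ′(3) = 36; s₁ = 3 − 0.25·36 = -6
Step 2: φ′(-6) = -72; s₂ = -6 − 0.25·(-72) = 12
Step 3: φ′(12) = 144; s₃ = 12 − 0.25·144 = -24
Step 4: φ′(-24) = -288; s₄ = -24 − 0.25·(-288) = 48
Step 5: φ′(48) = 576; s₅ = 48 − 0.25·576 = -96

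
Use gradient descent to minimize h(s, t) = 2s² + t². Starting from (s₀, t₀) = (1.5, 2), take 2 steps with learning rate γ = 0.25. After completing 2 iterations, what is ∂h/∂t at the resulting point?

1

∇h = (4s, 2t)
(s₁, t₁) = (1.5, 2) − 0.25·(6, 4) = (0, 1)
(s₂, t₂) = (0, 1) − 0.25·(0, 2) = (0, 0.5)
∂h/∂t at (0, 0.5) = 1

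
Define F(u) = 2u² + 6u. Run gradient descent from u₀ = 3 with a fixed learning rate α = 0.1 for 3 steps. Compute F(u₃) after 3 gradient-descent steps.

-2.610432

F′(u) = 4u + 6
Step 1: F′(3) = 18; u₁ = 3 − 0.1·18 = 1.2
Step 2: F′(1.2) = 10.8; u₂ = 1.2 − 0.1·10.8 = 0.12
Step 3: F′(0.12) = 6.48; u₃ = 0.12 − 0.1·6.48 = -0.528
F(-0.528) = -2.610432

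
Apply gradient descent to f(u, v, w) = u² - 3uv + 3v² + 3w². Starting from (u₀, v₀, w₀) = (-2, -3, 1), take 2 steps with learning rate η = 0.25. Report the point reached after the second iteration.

(-1.625, -2.4375, 0.25)

∇f = (2u - 3v, -3u + 6v, 6w)
(u₁, v₁, w₁) = (-2, -3, 1) − 0.25·(5, -12, 6) = (-3.25, 0, -0.5)
(u₂, v₂, w₂) = (-3.25, 0, -0.5) − 0.25·(-6.5, 9.75, -3) = (-1.625, -2.4375, 0.25)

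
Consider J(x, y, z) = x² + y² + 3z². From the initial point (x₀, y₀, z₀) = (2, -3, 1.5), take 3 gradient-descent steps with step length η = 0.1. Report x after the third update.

1.024

∇J = (2x, 2y, 6z)
(x₁, y₁, z₁) = (2, -3, 1.5) − 0.1·(4, -6, 9) = (1.6, -2.4, 0.6)
(x₂, y₂, z₂) = (1.6, -2.4, 0.6) − 0.1·(3.2, -4.8, 3.6) = (1.28, -1.92, 0.24)
(x₃, y₃, z₃) = (1.28, -1.92, 0.24) − 0.1·(2.56, -3.84, 1.44) = (1.024, -1.536, 0.096)
x = 1.024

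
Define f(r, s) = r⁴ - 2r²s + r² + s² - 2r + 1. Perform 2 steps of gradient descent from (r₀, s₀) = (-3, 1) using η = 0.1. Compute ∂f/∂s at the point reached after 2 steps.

∇f = (4r³ - 4rs + 2r - 2, -2r² + 2s)
Step 1: at (-3, 1), ∇f = (-104, -16) → (-3, 1) − 0.1·(-104, -16) = (7.4, 2.6)
Step 2: at (7.4, 2.6), ∇f = (1556.736, -104.32) → (7.4, 2.6) − 0.1·(1556.736, -104.32) = (-148.2736, 13.032)
∂f/∂s at (-148.2736, 13.032) = -43944.05691392

-43944.05691392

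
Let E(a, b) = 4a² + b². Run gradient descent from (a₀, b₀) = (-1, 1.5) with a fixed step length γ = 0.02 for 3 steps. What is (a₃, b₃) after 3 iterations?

(-0.592704, 1.327104)

∇E = (8a, 2b)
Step 1: at (-1, 1.5), ∇E = (-8, 3) → (-1, 1.5) − 0.02·(-8, 3) = (-0.84, 1.44)
Step 2: at (-0.84, 1.44), ∇E = (-6.72, 2.88) → (-0.84, 1.44) − 0.02·(-6.72, 2.88) = (-0.7056, 1.3824)
Step 3: at (-0.7056, 1.3824), ∇E = (-5.6448, 2.7648) → (-0.7056, 1.3824) − 0.02·(-5.6448, 2.7648) = (-0.592704, 1.327104)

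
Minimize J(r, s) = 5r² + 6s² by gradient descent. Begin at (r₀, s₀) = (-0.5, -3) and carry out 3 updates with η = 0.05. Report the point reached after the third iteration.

∇J = (10r, 12s)
Step 1: at (-0.5, -3), ∇J = (-5, -36) → (-0.5, -3) − 0.05·(-5, -36) = (-0.25, -1.2)
Step 2: at (-0.25, -1.2), ∇J = (-2.5, -14.4) → (-0.25, -1.2) − 0.05·(-2.5, -14.4) = (-0.125, -0.48)
Step 3: at (-0.125, -0.48), ∇J = (-1.25, -5.76) → (-0.125, -0.48) − 0.05·(-1.25, -5.76) = (-0.0625, -0.192)

(-0.0625, -0.192)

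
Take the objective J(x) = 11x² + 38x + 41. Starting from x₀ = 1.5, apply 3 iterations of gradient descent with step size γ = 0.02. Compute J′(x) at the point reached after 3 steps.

J′(x) = 22x + 38
x₁ = 1.5 − 0.02·71 = 0.08
x₂ = 0.08 − 0.02·39.76 = -0.7152
x₃ = -0.7152 − 0.02·22.2656 = -1.160512
J′(x) at (-1.160512) = 12.468736

12.468736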